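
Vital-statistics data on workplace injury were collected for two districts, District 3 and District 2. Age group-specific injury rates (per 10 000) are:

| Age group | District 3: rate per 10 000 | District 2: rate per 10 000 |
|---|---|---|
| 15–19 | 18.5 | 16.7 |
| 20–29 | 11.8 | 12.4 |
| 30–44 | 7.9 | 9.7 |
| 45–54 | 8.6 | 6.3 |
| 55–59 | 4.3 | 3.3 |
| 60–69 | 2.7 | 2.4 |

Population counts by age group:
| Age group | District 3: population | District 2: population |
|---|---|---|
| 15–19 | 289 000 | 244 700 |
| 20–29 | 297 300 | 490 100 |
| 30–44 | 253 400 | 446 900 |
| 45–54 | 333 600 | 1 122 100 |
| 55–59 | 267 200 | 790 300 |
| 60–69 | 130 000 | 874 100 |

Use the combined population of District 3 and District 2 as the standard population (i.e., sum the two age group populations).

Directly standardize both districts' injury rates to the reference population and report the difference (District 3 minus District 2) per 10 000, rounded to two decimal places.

Combined standard total = 5 538 700; weights = 0.0964, 0.1422, 0.1264, 0.2628, 0.1909, 0.1813.
District 3: 0.0964×18.5 + 0.1422×11.8 + 0.1264×7.9 + 0.2628×8.6 + 0.1909×4.3 + 0.1813×2.7 = 8.0298 per 10 000.
District 2: 0.0964×16.7 + 0.1422×12.4 + 0.1264×9.7 + 0.2628×6.3 + 0.1909×3.3 + 0.1813×2.4 = 7.3194 per 10 000.
Difference = 8.0298 − 7.3194 = 0.7104.

0.71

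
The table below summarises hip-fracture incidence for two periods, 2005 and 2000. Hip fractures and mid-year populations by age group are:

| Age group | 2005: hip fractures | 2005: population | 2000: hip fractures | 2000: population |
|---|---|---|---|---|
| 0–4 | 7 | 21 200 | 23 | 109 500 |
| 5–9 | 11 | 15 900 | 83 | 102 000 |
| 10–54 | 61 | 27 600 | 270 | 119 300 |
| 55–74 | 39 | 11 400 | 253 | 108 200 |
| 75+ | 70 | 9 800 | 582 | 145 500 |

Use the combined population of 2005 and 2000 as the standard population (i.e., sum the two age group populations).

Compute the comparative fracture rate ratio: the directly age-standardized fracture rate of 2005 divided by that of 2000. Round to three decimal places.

1.450

Age-specific rates per 100 000 for 2005: 33.02, 69.18, 221.01, 342.11, 714.29.
For 2000: 21.00, 81.37, 226.32, 233.83, 400.00.
Combined standard total = 670 400; weights = 0.1950, 0.1759, 0.2191, 0.1784, 0.2317.
2005: 0.1950×33.02 + 0.1759×69.18 + 0.2191×221.01 + 0.1784×342.11 + 0.2317×714.29 = 293.5316 per 100 000.
2000: 0.1950×21.00 + 0.1759×81.37 + 0.2191×226.32 + 0.1784×233.83 + 0.2317×400.00 = 202.3735 per 100 000.
Ratio = 293.5316 ÷ 202.3735 = 1.45044.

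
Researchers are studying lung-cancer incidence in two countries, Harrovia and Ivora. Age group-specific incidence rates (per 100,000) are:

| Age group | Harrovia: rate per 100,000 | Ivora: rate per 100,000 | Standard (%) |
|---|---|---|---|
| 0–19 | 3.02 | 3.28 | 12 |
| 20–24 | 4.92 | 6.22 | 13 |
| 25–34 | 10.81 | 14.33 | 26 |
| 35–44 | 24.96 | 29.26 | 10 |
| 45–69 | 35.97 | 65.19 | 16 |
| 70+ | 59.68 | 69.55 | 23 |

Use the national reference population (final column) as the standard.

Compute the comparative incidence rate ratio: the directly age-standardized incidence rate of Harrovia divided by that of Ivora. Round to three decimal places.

Standard weights: 0.12, 0.13, 0.26, 0.10, 0.16, 0.23.
Harrovia: 0.1200×3.02 + 0.1300×4.92 + 0.2600×10.81 + 0.1000×24.96 + 0.1600×35.97 + 0.2300×59.68 = 25.7902 per 100,000.
Ivora: 0.1200×3.28 + 0.1300×6.22 + 0.2600×14.33 + 0.1000×29.26 + 0.1600×65.19 + 0.2300×69.55 = 34.2809 per 100,000.
Ratio = 25.7902 ÷ 34.2809 = 0.75232.

0.752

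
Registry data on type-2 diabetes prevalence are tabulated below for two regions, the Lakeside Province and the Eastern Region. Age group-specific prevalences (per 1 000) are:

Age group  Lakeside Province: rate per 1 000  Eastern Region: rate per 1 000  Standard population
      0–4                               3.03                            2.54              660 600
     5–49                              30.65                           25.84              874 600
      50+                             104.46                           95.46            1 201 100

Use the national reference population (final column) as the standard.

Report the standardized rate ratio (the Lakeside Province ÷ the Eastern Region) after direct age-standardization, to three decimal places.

Standard total = 2 736 300; weights = 0.2414, 0.3196, 0.4390.
The Lakeside Province: 0.2414×3.03 + 0.3196×30.65 + 0.4390×104.46 = 56.3809 per 1 000.
The Eastern Region: 0.2414×2.54 + 0.3196×25.84 + 0.4390×95.46 = 50.7746 per 1 000.
Ratio = 56.3809 ÷ 50.7746 = 1.11041.

1.110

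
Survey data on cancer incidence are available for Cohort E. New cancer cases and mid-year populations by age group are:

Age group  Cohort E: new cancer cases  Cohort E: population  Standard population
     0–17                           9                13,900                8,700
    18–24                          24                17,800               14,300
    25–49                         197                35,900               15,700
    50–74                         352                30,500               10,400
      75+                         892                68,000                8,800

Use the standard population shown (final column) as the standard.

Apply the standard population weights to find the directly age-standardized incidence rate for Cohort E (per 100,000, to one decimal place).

598.5

Age-specific rates per 100,000 for Cohort E: 64.75, 134.83, 548.75, 1154.10, 1311.76.
Standard total = 57,900; weights = 0.1503, 0.2470, 0.2712, 0.1796, 0.1520.
Standardized rate: 0.1503×64.75 + 0.2470×134.83 + 0.2712×548.75 + 0.1796×1154.10 + 0.1520×1311.76 = 598.4952 per 100,000.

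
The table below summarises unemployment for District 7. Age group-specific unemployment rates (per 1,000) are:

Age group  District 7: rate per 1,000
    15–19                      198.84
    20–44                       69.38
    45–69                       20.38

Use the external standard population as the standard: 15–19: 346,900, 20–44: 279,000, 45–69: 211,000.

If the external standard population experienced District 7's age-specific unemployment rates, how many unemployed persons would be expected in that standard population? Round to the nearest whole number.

Expected unemployed persons = Σ (standard pop × age-specific rate ÷ 1,000)
= 346,900×198.84/1,000 + 279,000×69.38/1,000 + 211,000×20.38/1,000
= 68977.60 + 19357.02 + 4300.18 = 92634.80.

92635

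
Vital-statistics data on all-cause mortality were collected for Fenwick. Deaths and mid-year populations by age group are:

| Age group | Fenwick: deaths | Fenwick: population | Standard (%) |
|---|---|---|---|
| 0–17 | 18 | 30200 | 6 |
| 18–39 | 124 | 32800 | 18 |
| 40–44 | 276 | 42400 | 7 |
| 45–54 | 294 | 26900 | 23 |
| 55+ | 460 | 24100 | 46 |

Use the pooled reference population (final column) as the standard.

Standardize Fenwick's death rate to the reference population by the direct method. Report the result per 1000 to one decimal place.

12.5

Age-specific rates per 1000 for Fenwick: 0.596, 3.780, 6.509, 10.929, 19.087.
Standard weights: 0.06, 0.18, 0.07, 0.23, 0.46.
Standardized rate: 0.0600×0.596 + 0.1800×3.780 + 0.0700×6.509 + 0.2300×10.929 + 0.4600×19.087 = 12.4657 per 1000.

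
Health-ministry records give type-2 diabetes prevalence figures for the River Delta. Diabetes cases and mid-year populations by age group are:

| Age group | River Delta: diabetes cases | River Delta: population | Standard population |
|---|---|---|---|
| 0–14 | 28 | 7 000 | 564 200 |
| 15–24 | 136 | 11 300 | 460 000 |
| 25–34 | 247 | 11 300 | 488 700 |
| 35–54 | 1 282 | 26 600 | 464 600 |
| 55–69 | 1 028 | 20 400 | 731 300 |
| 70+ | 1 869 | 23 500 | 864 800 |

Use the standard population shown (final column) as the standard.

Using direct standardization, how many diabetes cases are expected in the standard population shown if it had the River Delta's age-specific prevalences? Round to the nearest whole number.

146498

Age-specific rates per 1 000 for the River Delta: 4.000, 12.035, 21.858, 48.195, 50.392, 79.532.
Expected diabetes cases = Σ (standard pop × age-specific rate ÷ 1 000)
= 564 200×4.000/1 000 + 460 000×12.035/1 000 + 488 700×21.858/1 000 + 464 600×48.195/1 000 + 731 300×50.392/1 000 + 864 800×79.532/1 000
= 2256.80 + 5536.28 + 10682.20 + 22391.62 + 36851.78 + 68779.20 = 146497.90.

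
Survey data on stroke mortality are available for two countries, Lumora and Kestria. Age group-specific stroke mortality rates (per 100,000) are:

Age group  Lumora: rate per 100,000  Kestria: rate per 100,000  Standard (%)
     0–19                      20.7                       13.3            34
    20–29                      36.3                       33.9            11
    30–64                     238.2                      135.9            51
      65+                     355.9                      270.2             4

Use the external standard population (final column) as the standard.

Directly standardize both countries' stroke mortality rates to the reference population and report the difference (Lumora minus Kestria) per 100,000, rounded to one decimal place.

58.4

Standard weights: 0.34, 0.11, 0.51, 0.04.
Lumora: 0.3400×20.7 + 0.1100×36.3 + 0.5100×238.2 + 0.0400×355.9 = 146.7490 per 100,000.
Kestria: 0.3400×13.3 + 0.1100×33.9 + 0.5100×135.9 + 0.0400×270.2 = 88.3680 per 100,000.
Difference = 146.7490 − 88.3680 = 58.3810.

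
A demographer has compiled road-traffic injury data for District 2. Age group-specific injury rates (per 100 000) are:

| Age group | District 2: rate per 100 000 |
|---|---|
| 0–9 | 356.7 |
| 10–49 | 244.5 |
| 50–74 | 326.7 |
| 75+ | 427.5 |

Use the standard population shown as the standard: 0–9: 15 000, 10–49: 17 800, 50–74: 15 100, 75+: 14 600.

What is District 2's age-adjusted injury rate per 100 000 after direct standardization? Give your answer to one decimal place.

334.0

Standard total = 62 500; weights = 0.2400, 0.2848, 0.2416, 0.2336.
Standardized rate: 0.2400×356.7 + 0.2848×244.5 + 0.2416×326.7 + 0.2336×427.5 = 334.0363 per 100 000.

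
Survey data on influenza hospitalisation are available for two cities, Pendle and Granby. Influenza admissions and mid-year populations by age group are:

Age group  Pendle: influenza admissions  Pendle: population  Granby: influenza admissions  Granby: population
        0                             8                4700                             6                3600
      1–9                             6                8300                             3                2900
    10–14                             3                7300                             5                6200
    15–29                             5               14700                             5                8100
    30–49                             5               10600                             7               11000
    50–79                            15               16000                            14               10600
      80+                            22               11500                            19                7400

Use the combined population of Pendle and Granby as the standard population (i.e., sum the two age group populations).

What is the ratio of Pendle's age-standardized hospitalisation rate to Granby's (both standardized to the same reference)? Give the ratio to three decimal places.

0.723

Age-specific rates per 100000 for Pendle: 170.21, 72.29, 41.10, 34.01, 47.17, 93.75, 191.30.
For Granby: 166.67, 103.45, 80.65, 61.73, 63.64, 132.08, 256.76.
Combined standard total = 122900; weights = 0.0675, 0.0911, 0.1098, 0.1855, 0.1758, 0.2164, 0.1538.
Pendle: 0.0675×170.21 + 0.0911×72.29 + 0.1098×41.10 + 0.1855×34.01 + 0.1758×47.17 + 0.2164×93.75 + 0.1538×191.30 = 86.9079 per 100000.
Granby: 0.0675×166.67 + 0.0911×103.45 + 0.1098×80.65 + 0.1855×61.73 + 0.1758×63.64 + 0.2164×132.08 + 0.1538×256.76 = 120.2484 per 100000.
Ratio = 86.9079 ÷ 120.2484 = 0.72274.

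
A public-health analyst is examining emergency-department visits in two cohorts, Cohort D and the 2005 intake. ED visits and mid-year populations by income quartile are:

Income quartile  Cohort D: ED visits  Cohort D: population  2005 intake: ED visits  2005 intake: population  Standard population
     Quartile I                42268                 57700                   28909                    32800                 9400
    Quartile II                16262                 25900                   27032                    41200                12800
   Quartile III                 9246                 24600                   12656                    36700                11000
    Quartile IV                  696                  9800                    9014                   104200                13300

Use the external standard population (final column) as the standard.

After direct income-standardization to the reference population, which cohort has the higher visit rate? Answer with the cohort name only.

Income-specific rates per 1000 for Cohort D: 732.548, 627.876, 375.854, 71.020.
For the 2005 intake: 881.372, 656.117, 344.850, 86.507.
Standard total = 46500; weights = 0.2022, 0.2753, 0.2366, 0.2860.
Cohort D: 0.2022×732.548 + 0.2753×627.876 + 0.2366×375.854 + 0.2860×71.020 = 430.1447 per 1000.
The 2005 intake: 0.2022×881.372 + 0.2753×656.117 + 0.2366×344.850 + 0.2860×86.507 = 465.0985 per 1000.
The crude rates (580.27 vs 361.15) would put Cohort D higher, but that reflects its income composition; once standardized to a common income structure, the 2005 intake has the higher underlying rate.

2005 intake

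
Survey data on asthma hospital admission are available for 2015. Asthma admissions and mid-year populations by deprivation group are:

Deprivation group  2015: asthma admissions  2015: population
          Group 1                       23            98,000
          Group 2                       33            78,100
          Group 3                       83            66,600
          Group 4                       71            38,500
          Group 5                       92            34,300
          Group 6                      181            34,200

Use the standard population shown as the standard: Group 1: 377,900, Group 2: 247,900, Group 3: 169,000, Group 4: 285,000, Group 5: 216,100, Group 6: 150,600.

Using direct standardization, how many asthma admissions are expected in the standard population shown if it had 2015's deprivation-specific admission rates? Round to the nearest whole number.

Deprivation-specific rates per 10,000 for 2015: 2.35, 4.23, 12.46, 18.44, 26.82, 52.92.
Expected asthma admissions = Σ (standard pop × deprivation-specific rate ÷ 10,000)
= 377,900×2.35/10,000 + 247,900×4.23/10,000 + 169,000×12.46/10,000 + 285,000×18.44/10,000 + 216,100×26.82/10,000 + 150,600×52.92/10,000
= 88.69 + 104.75 + 210.62 + 525.58 + 579.63 + 797.04 = 2306.30.

2306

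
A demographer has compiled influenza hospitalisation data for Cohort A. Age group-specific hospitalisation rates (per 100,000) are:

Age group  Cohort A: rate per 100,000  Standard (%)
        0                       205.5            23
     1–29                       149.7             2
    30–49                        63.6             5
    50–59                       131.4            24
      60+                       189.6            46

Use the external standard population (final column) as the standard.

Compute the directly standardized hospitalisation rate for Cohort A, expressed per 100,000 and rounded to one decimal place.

Standard weights: 0.23, 0.02, 0.05, 0.24, 0.46.
Standardized rate: 0.2300×205.5 + 0.0200×149.7 + 0.0500×63.6 + 0.2400×131.4 + 0.4600×189.6 = 172.1910 per 100,000.

172.2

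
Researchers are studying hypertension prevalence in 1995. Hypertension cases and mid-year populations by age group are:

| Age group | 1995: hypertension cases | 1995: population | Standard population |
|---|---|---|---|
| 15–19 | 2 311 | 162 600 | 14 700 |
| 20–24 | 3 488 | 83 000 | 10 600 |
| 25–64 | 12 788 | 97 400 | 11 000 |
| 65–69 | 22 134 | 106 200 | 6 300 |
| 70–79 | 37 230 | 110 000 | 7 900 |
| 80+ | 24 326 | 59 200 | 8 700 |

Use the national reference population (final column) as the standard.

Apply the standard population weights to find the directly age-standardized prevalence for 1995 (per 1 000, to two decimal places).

163.18

Age-specific rates per 1 000 for 1995: 14.213, 42.024, 131.294, 208.418, 338.455, 410.912.
Standard total = 59 200; weights = 0.2483, 0.1791, 0.1858, 0.1064, 0.1334, 0.1470.
Standardized rate: 0.2483×14.213 + 0.1791×42.024 + 0.1858×131.294 + 0.1064×208.418 + 0.1334×338.455 + 0.1470×410.912 = 163.1820 per 1 000.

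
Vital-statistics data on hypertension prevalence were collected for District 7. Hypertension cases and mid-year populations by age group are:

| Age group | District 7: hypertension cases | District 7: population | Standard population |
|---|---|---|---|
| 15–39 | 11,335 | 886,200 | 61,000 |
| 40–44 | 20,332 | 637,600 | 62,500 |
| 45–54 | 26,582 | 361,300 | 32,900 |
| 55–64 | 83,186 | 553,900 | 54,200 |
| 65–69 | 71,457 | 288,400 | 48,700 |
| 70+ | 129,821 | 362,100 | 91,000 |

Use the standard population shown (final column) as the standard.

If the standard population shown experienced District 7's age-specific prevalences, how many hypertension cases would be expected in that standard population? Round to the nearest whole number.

Age-specific rates per 1,000 for District 7: 12.791, 31.888, 73.573, 150.182, 247.770, 358.523.
Expected hypertension cases = Σ (standard pop × age-specific rate ÷ 1,000)
= 61,000×12.791/1,000 + 62,500×31.888/1,000 + 32,900×73.573/1,000 + 54,200×150.182/1,000 + 48,700×247.770/1,000 + 91,000×358.523/1,000
= 780.22 + 1993.02 + 2420.56 + 8139.88 + 12066.42 + 32625.55 = 58025.66.

58026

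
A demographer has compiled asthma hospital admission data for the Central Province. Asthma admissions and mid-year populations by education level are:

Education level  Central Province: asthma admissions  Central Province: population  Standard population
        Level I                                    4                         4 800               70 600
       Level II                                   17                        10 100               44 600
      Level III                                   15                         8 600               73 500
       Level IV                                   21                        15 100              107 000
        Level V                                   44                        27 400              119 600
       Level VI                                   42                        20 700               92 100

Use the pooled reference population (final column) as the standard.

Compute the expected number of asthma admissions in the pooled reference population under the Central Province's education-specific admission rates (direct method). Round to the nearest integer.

790

Education-specific rates per 10 000 for the Central Province: 8.33, 16.83, 17.44, 13.91, 16.06, 20.29.
Expected asthma admissions = Σ (standard pop × education-specific rate ÷ 10 000)
= 70 600×8.33/10 000 + 44 600×16.83/10 000 + 73 500×17.44/10 000 + 107 000×13.91/10 000 + 119 600×16.06/10 000 + 92 100×20.29/10 000
= 58.83 + 75.07 + 128.20 + 148.81 + 192.06 + 186.87 = 789.84.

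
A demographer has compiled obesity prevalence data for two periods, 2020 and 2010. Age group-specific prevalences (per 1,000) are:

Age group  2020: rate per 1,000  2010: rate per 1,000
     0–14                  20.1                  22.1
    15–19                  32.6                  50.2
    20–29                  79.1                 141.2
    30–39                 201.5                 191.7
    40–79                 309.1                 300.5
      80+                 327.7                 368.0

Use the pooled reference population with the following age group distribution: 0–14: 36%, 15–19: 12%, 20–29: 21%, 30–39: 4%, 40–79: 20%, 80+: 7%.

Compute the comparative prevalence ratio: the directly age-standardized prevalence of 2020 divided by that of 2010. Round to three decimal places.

Standard weights: 0.36, 0.12, 0.21, 0.04, 0.20, 0.07.
2020: 0.3600×20.1 + 0.1200×32.6 + 0.2100×79.1 + 0.0400×201.5 + 0.2000×309.1 + 0.0700×327.7 = 120.5780 per 1,000.
2010: 0.3600×22.1 + 0.1200×50.2 + 0.2100×141.2 + 0.0400×191.7 + 0.2000×300.5 + 0.0700×368.0 = 137.1600 per 1,000.
Ratio = 120.5780 ÷ 137.1600 = 0.87910.

0.879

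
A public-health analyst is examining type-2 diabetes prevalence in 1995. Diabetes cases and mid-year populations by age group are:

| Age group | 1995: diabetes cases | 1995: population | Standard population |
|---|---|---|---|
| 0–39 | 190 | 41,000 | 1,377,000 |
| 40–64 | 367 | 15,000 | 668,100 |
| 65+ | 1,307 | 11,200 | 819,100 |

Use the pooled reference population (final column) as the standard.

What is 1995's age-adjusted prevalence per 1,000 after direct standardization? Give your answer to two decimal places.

41.31

Age-specific rates per 1,000 for 1995: 4.634, 24.467, 116.696.
Standard total = 2,864,200; weights = 0.4808, 0.2333, 0.2860.
Standardized rate: 0.4808×4.634 + 0.2333×24.467 + 0.2860×116.696 = 41.3077 per 1,000.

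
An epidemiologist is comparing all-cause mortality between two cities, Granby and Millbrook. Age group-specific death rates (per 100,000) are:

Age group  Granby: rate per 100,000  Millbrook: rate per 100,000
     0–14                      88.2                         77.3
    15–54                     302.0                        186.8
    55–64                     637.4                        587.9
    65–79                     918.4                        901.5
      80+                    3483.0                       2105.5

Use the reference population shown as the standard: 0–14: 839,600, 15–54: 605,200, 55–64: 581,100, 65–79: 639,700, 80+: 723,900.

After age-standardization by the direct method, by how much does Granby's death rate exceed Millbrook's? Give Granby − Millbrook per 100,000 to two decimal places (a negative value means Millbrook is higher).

329.14

Standard total = 3,389,500; weights = 0.2477, 0.1786, 0.1714, 0.1887, 0.2136.
Granby: 0.2477×88.2 + 0.1786×302.0 + 0.1714×637.4 + 0.1887×918.4 + 0.2136×3483.0 = 1102.2453 per 100,000.
Millbrook: 0.2477×77.3 + 0.1786×186.8 + 0.1714×587.9 + 0.1887×901.5 + 0.2136×2105.5 = 773.1058 per 100,000.
Difference = 1102.2453 − 773.1058 = 329.1395.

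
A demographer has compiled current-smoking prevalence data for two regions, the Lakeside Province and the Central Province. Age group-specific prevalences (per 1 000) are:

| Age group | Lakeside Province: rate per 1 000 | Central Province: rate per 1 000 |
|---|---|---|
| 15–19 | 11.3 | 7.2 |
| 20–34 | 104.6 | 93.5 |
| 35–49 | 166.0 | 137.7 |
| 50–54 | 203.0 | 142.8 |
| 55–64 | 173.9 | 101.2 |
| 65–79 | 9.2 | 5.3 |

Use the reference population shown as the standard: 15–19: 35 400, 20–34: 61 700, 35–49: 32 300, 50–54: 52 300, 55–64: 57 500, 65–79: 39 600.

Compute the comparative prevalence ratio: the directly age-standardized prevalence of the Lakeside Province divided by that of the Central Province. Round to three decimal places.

1.385

Standard total = 278 800; weights = 0.1270, 0.2213, 0.1159, 0.1876, 0.2062, 0.1420.
The Lakeside Province: 0.1270×11.3 + 0.2213×104.6 + 0.1159×166.0 + 0.1876×203.0 + 0.2062×173.9 + 0.1420×9.2 = 119.0678 per 1 000.
The Central Province: 0.1270×7.2 + 0.2213×93.5 + 0.1159×137.7 + 0.1876×142.8 + 0.2062×101.2 + 0.1420×5.3 = 85.9715 per 1 000.
Ratio = 119.0678 ÷ 85.9715 = 1.38497.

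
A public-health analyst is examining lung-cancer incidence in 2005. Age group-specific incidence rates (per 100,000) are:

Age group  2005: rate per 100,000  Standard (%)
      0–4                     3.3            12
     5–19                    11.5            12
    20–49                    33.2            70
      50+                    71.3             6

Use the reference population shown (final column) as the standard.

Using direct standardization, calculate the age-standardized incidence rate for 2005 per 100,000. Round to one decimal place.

29.3

Standard weights: 0.12, 0.12, 0.70, 0.06.
Standardized rate: 0.1200×3.3 + 0.1200×11.5 + 0.7000×33.2 + 0.0600×71.3 = 29.2940 per 100,000.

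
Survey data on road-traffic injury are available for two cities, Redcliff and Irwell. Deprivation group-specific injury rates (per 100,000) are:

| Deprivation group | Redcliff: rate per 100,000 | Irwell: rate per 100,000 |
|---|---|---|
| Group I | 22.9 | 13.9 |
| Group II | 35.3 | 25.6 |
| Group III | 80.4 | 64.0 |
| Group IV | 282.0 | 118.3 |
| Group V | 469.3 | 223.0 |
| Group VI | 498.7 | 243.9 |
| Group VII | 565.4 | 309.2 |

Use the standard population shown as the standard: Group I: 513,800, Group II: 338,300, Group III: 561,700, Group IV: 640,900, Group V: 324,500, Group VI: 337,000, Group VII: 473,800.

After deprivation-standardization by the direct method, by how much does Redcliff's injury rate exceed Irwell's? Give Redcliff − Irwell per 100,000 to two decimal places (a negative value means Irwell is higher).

128.28

Standard total = 3,190,000; weights = 0.1611, 0.1061, 0.1761, 0.2009, 0.1017, 0.1056, 0.1485.
Redcliff: 0.1611×22.9 + 0.1061×35.3 + 0.1761×80.4 + 0.2009×282.0 + 0.1017×469.3 + 0.1056×498.7 + 0.1485×565.4 = 262.6454 per 100,000.
Irwell: 0.1611×13.9 + 0.1061×25.6 + 0.1761×64.0 + 0.2009×118.3 + 0.1017×223.0 + 0.1056×243.9 + 0.1485×309.2 = 134.3656 per 100,000.
Difference = 262.6454 − 134.3656 = 128.2798.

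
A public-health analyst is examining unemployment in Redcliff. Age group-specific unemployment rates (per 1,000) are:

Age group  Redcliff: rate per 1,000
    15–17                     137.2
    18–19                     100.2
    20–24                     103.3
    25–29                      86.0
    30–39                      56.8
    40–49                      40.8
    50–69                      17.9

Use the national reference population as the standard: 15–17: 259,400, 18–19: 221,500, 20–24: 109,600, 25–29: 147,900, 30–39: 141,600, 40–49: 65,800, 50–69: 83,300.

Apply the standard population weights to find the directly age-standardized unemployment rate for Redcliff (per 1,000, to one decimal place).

Standard total = 1,029,100; weights = 0.2521, 0.2152, 0.1065, 0.1437, 0.1376, 0.0639, 0.0809.
Standardized rate: 0.2521×137.2 + 0.2152×100.2 + 0.1065×103.3 + 0.1437×86.0 + 0.1376×56.8 + 0.0639×40.8 + 0.0809×17.9 = 91.3844 per 1,000.

91.4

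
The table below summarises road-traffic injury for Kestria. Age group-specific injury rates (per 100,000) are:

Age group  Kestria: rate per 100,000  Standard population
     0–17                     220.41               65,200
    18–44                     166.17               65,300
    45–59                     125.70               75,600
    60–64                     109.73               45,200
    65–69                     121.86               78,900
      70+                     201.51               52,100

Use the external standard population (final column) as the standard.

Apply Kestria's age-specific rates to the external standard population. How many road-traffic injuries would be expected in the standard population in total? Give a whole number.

Expected road-traffic injuries = Σ (standard pop × age-specific rate ÷ 100,000)
= 65,200×220.41/100,000 + 65,300×166.17/100,000 + 75,600×125.70/100,000 + 45,200×109.73/100,000 + 78,900×121.86/100,000 + 52,100×201.51/100,000
= 143.71 + 108.51 + 95.03 + 49.60 + 96.15 + 104.99 = 597.98.

598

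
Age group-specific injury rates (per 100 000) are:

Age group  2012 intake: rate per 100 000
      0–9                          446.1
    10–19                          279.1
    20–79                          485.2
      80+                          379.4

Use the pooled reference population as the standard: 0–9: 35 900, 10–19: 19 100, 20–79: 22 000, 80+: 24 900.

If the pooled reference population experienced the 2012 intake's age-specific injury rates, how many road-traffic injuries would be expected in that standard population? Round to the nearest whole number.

415

Expected road-traffic injuries = Σ (standard pop × age-specific rate ÷ 100 000)
= 35 900×446.1/100 000 + 19 100×279.1/100 000 + 22 000×485.2/100 000 + 24 900×379.4/100 000
= 160.15 + 53.31 + 106.74 + 94.47 = 414.67.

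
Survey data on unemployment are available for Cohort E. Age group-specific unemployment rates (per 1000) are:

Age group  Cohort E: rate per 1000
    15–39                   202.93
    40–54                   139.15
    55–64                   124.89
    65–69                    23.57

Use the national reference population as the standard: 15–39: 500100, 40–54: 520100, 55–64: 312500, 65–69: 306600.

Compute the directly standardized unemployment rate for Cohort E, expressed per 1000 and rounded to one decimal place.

134.3

Standard total = 1639300; weights = 0.3051, 0.3173, 0.1906, 0.1870.
Standardized rate: 0.3051×202.93 + 0.3173×139.15 + 0.1906×124.89 + 0.1870×23.57 = 134.2719 per 1000.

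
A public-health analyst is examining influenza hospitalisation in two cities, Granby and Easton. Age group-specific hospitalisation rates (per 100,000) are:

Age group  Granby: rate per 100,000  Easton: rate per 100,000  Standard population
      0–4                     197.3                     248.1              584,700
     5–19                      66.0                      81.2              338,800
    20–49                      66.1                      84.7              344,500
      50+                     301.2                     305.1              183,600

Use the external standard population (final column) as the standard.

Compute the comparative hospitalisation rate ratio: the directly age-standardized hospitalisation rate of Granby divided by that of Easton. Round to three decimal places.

Standard total = 1,451,600; weights = 0.4028, 0.2334, 0.2373, 0.1265.
Granby: 0.4028×197.3 + 0.2334×66.0 + 0.2373×66.1 + 0.1265×301.2 = 148.6593 per 100,000.
Easton: 0.4028×248.1 + 0.2334×81.2 + 0.2373×84.7 + 0.1265×305.1 = 177.5766 per 100,000.
Ratio = 148.6593 ÷ 177.5766 = 0.83716.

0.837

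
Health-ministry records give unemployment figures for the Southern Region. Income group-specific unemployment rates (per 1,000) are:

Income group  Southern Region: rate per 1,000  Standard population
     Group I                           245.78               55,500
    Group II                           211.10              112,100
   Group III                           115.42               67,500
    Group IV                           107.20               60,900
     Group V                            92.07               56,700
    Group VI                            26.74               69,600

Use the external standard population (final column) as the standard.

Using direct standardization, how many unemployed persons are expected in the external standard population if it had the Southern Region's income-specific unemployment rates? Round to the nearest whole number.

Expected unemployed persons = Σ (standard pop × income-specific rate ÷ 1,000)
= 55,500×245.78/1,000 + 112,100×211.10/1,000 + 67,500×115.42/1,000 + 60,900×107.20/1,000 + 56,700×92.07/1,000 + 69,600×26.74/1,000
= 13640.79 + 23664.31 + 7790.85 + 6528.48 + 5220.37 + 1861.10 = 58705.90.

58706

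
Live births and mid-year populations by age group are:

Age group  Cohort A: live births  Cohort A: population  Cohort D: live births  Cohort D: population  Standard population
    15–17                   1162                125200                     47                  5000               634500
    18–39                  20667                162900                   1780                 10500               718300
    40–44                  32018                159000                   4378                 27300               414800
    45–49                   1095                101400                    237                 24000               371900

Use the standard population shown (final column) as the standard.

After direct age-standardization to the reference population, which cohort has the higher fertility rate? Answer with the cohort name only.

Age-specific rates per 1000 for Cohort A: 9.281, 126.869, 201.371, 10.799.
For Cohort D: 9.400, 169.524, 160.366, 9.875.
Standard total = 2139500; weights = 0.2966, 0.3357, 0.1939, 0.1738.
Cohort A: 0.2966×9.281 + 0.3357×126.869 + 0.1939×201.371 + 0.1738×10.799 = 86.2650 per 1000.
Cohort D: 0.2966×9.400 + 0.3357×169.524 + 0.1939×160.366 + 0.1738×9.875 = 92.5103 per 1000.
The crude rates (100.17 vs 96.44) would put Cohort A higher, but that reflects its age composition; once standardized to a common age structure, Cohort D has the higher underlying rate.

Cohort D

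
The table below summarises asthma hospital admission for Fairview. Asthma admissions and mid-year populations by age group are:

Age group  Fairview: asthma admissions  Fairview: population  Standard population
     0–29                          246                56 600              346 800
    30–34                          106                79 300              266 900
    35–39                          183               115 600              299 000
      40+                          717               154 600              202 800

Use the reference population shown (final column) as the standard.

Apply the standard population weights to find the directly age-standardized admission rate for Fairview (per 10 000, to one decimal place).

29.4

Age-specific rates per 10 000 for Fairview: 43.46, 13.37, 15.83, 46.38.
Standard total = 1 115 500; weights = 0.3109, 0.2393, 0.2680, 0.1818.
Standardized rate: 0.3109×43.46 + 0.2393×13.37 + 0.2680×15.83 + 0.1818×46.38 = 29.3853 per 10 000.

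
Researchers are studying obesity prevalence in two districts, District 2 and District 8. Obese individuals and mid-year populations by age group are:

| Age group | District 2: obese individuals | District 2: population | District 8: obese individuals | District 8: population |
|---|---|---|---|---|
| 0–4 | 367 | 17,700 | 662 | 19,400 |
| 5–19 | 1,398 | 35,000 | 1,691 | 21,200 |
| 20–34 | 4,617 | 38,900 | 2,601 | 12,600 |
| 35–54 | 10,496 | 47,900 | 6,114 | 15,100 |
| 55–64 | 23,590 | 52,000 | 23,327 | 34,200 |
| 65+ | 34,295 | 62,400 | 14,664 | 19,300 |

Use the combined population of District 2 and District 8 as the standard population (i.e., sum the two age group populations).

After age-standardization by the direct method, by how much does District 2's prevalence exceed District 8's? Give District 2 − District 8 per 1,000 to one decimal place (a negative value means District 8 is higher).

Age-specific rates per 1,000 for District 2: 20.734, 39.943, 118.689, 219.123, 453.654, 549.599.
For District 8: 34.124, 79.764, 206.429, 404.901, 682.076, 759.793.
Combined standard total = 375,700; weights = 0.0987, 0.1496, 0.1371, 0.1677, 0.2294, 0.2175.
District 2: 0.0987×20.734 + 0.1496×39.943 + 0.1371×118.689 + 0.1677×219.123 + 0.2294×453.654 + 0.2175×549.599 = 284.6380 per 1,000.
District 8: 0.0987×34.124 + 0.1496×79.764 + 0.1371×206.429 + 0.1677×404.901 + 0.2294×682.076 + 0.2175×759.793 = 433.2142 per 1,000.
Difference = 284.6380 − 433.2142 = -148.5762.

-148.6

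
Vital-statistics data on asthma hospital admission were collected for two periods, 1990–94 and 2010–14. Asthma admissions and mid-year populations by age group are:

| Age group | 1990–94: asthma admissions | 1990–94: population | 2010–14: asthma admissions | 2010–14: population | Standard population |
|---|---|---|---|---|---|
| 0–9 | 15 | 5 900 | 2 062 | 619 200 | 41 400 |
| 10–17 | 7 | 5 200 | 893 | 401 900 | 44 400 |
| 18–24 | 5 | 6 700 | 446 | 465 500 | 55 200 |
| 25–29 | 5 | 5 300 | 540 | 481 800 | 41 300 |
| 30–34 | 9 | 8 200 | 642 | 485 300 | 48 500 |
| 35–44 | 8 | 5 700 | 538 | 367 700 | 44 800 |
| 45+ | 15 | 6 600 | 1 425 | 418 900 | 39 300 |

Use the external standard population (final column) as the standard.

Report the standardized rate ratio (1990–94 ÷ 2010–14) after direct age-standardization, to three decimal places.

0.752

Age-specific rates per 10 000 for 1990–94: 25.42, 13.46, 7.46, 9.43, 10.98, 14.04, 22.73.
For 2010–14: 33.30, 22.22, 9.58, 11.21, 13.23, 14.63, 34.02.
Standard total = 314 900; weights = 0.1315, 0.1410, 0.1753, 0.1312, 0.1540, 0.1423, 0.1248.
1990–94: 0.1315×25.42 + 0.1410×13.46 + 0.1753×7.46 + 0.1312×9.43 + 0.1540×10.98 + 0.1423×14.04 + 0.1248×22.73 = 14.3095 per 10 000.
2010–14: 0.1315×33.30 + 0.1410×22.22 + 0.1753×9.58 + 0.1312×11.21 + 0.1540×13.23 + 0.1423×14.63 + 0.1248×34.02 = 19.0250 per 10 000.
Ratio = 14.3095 ÷ 19.0250 = 0.75214.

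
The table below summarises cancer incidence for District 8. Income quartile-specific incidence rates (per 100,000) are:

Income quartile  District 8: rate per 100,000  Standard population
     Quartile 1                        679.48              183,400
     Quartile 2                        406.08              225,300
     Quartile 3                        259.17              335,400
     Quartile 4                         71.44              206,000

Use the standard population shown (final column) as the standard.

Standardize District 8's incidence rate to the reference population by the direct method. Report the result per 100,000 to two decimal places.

Standard total = 950,100; weights = 0.1930, 0.2371, 0.3530, 0.2168.
Standardized rate: 0.1930×679.48 + 0.2371×406.08 + 0.3530×259.17 + 0.2168×71.44 = 334.4371 per 100,000.

334.44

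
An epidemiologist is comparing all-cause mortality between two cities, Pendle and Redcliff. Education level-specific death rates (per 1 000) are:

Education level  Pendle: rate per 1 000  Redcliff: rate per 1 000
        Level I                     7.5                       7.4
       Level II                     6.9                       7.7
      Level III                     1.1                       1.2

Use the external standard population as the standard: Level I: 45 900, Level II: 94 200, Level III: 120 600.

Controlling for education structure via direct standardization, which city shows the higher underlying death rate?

Standard total = 260 700; weights = 0.1761, 0.3613, 0.4626.
Pendle: 0.1761×7.5 + 0.3613×6.9 + 0.4626×1.1 = 4.3226 per 1 000.
Redcliff: 0.1761×7.4 + 0.3613×7.7 + 0.4626×1.2 = 4.6403 per 1 000.

Redcliff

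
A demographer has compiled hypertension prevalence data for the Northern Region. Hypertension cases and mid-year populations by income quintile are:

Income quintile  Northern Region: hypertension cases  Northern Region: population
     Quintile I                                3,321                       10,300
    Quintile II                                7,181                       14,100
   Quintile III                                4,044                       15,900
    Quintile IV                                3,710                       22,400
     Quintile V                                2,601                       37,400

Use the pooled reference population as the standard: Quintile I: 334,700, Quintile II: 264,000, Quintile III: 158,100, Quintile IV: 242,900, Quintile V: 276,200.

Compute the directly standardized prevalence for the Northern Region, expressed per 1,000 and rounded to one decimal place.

Income-specific rates per 1,000 for the Northern Region: 322.427, 509.291, 254.340, 165.625, 69.545.
Standard total = 1,275,900; weights = 0.2623, 0.2069, 0.1239, 0.1904, 0.2165.
Standardized rate: 0.2623×322.427 + 0.2069×509.291 + 0.1239×254.340 + 0.1904×165.625 + 0.2165×69.545 = 268.0610 per 1,000.

268.1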